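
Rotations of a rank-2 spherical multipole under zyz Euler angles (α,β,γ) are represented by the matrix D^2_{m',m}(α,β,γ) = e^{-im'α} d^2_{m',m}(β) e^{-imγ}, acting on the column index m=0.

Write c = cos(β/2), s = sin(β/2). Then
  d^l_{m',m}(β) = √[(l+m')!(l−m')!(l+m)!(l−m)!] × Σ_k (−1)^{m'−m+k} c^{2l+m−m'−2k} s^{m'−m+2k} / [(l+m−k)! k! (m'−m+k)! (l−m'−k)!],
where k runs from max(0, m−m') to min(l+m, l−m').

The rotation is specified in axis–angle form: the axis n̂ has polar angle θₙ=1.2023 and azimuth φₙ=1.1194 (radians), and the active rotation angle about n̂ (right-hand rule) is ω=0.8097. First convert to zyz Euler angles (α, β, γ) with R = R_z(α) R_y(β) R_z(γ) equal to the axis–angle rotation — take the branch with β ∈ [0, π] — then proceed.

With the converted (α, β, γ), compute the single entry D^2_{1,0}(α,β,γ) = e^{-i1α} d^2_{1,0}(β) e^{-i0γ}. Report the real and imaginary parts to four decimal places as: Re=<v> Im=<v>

Re=-0.5841 Im=-0.1796

Axis–angle → zyz. n̂ = (sinθₙcosφₙ, sinθₙsinφₙ, cosθₙ) = (+0.406939, +0.839433, +0.360213), ω = 0.8097.
R = I cosω + sinω [n̂]ₓ + (1−cosω) n̂n̂ᵀ gives
  R = [+0.741099, -0.154831, +0.653300; +0.366816, +0.908357, -0.200834; -0.562334, +0.388479, +0.729976]
β = atan2(√(R₁₃²+R₂₃²), R₃₃) = 0.752509; α = atan2(R₂₃, R₁₃) mod 2π = 5.984939; γ = atan2(R₃₂, −R₃₁) mod 2π = 0.604547
Split into d^2_{1,0}(β=0.7525) × two z-phases.
c=cos(0.752509/2)=0.930047, s=sin(0.752509/2)=0.367440; N=√[6·1·2·2]=4.898979
Admissible k: 0..1 (factorial args all ≥0)
  k=0: (−1)^1·4.8990/(2)·0.9300^3·0.3674^1 = -0.724064
  k=1: (−1)^2·4.8990/(2)·0.9300^1·0.3674^3 = +0.113016
d^2_{1,0}(0.7525) = -0.724064 +0.113016 = -0.611048
Attach z-rotation phases: D = e^{-i(1)(5.9849)}·(-0.611048)·e^{-i(0)(0.6045)} = -0.584072-0.179553i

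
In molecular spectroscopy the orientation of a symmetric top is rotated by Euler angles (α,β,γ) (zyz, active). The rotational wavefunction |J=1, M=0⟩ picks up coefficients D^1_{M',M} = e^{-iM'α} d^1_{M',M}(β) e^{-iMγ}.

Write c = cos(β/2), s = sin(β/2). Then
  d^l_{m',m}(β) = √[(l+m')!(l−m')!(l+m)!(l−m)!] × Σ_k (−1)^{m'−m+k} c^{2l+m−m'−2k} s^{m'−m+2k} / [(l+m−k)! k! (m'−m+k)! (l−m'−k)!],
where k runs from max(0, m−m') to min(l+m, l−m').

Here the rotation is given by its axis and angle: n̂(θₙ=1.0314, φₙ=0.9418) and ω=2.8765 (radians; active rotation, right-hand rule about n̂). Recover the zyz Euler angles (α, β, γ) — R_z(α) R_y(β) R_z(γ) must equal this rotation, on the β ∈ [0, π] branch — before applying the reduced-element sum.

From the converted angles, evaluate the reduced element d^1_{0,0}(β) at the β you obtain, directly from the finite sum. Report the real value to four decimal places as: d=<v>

d=-0.4467

Axis–angle → zyz. n̂ = (sinθₙcosφₙ, sinθₙsinφₙ, cosθₙ) = (+0.504801, +0.693810, +0.513618), ω = 2.8765.
R = I cosω + sinω [n̂]ₓ + (1−cosω) n̂n̂ᵀ gives
  R = [-0.464321, +0.553671, +0.691270; +0.822805, -0.019139, +0.568001; +0.327716, +0.832516, -0.446676]
β = atan2(√(R₁₃²+R₂₃²), R₃₃) = 2.033843; α = atan2(R₂₃, R₁₃) mod 2π = 0.687820; γ = atan2(R₃₂, −R₃₁) mod 2π = 1.945812
d^1_{0,0}(β=2.0338) via the finite sum:
c=cos(2.033843/2)=0.525987, s=sin(2.033843/2)=0.850493; N=√[1·1·1·1]=1.000000
k∈{0,1} keeps every argument non-negative
  k=0: (−1)^0·1.0000/(1)·0.5260^2·0.8505^0 = +0.276662
  k=1: (−1)^1·1.0000/(1)·0.5260^0·0.8505^2 = -0.723338
d^1_{0,0}(2.0338) = +0.276662 -0.723338 = -0.446676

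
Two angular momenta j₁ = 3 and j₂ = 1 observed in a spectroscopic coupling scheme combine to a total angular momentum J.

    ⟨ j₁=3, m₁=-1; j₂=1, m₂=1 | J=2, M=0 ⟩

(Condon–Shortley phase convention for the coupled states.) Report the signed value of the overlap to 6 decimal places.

√[5·2!4!0!/7! · 2!4!2!0!2!2!] = √(128/7)
  +(−1)^2/∏(2,0,2,0,2,0)! = 1/8  (running 1/8)
⟨..|..⟩ = √(128/7)·(1/8) = +0.534522

+√(2/7) ≈ +0.534522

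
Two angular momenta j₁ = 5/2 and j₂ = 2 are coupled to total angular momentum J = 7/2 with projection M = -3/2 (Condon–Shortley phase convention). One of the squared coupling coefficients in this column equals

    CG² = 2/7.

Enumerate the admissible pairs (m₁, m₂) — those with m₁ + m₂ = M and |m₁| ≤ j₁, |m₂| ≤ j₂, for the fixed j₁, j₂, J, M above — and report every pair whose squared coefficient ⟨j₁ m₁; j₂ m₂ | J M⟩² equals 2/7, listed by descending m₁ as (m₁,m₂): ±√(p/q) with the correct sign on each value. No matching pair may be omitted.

(-3/2,0): −√(2/7)

Admissible pairs with m₁+m₂ = M = -3/2: (-5/2,1), (-3/2,0), (-1/2,-1), (1/2,-2)
  (m₁,m₂)=(1/2,-2): CG² = 8/21, CG = +√(8/21)
  (m₁,m₂)=(-1/2,-1): CG² = 2/21, CG = +√(2/21)
  (m₁,m₂)=(-3/2,0): CG² = 2/7, CG = −√(2/7)   ← matches the target
  (m₁,m₂)=(-5/2,1): CG² = 5/21, CG = −√(5/21)
Pairs with CG² = 2/7: (-3/2,0): −√(2/7)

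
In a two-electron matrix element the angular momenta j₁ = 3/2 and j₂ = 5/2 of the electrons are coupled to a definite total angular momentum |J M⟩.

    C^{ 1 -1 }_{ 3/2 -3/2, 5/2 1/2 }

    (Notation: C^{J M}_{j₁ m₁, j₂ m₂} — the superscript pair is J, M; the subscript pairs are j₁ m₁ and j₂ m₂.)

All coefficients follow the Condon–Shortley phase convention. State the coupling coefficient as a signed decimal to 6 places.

triangle: 3!*0!*2!/6! = 12/720
(j±m)!: 0!*3!*3!*2!*0!*2! = 144
prefactor² = (2J+1)*Δ*N² = 36/5
  k=3: −1/(3!*0!*0!*0!*0!*2!) = -1/12
Σ = -1/12  ⇒  CG² = 36/5*(-1/12)² = 1/20
CG = −√(1/20) = -0.223607

-0.223607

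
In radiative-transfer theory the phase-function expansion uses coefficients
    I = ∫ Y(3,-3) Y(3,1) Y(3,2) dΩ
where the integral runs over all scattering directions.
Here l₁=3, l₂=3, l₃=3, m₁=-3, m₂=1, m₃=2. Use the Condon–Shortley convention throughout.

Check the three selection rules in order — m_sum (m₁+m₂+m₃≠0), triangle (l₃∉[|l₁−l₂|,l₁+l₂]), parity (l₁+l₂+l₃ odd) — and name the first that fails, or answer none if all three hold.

Σmᵢ = 0  ✓
l₃∈[|l₁−l₂|,l₁+l₂]=[0,6], have l₃=3  ✓
Σlᵢ = 9 ⇒ odd  ✗

parity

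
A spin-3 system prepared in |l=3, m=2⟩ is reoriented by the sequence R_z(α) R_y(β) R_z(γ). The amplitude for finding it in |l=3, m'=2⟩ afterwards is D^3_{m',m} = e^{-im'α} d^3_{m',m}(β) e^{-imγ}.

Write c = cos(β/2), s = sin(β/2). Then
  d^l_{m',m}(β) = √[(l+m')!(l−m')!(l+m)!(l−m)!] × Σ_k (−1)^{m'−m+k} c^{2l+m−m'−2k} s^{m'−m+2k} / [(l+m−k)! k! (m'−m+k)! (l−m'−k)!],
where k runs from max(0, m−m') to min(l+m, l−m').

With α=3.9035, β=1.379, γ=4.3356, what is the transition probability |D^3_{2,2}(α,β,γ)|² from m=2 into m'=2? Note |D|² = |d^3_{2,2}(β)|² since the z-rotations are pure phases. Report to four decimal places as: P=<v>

P=0.2562

Split into d^3_{2,2}(β=1.3790) × two z-phases.
c=cos(1.379000/2)=0.771564, s=sin(1.379000/2)=0.636151; N=√[120·1·120·1]=120.000000
k∈{0,1} keeps every argument non-negative
  k=0: (−1)^0·120.0000/(120)·0.7716^6·0.6362^0 = +0.210976
  k=1: (−1)^1·120.0000/(24)·0.7716^4·0.6362^2 = -0.717099
d^3_{2,2}(1.3790) = +0.210976 -0.717099 = -0.506124
|D^3_{2,2}|² = |d^3_{2,2}(β)|² = (-0.506124)² = 0.256161 (the z-rotation phases have unit modulus)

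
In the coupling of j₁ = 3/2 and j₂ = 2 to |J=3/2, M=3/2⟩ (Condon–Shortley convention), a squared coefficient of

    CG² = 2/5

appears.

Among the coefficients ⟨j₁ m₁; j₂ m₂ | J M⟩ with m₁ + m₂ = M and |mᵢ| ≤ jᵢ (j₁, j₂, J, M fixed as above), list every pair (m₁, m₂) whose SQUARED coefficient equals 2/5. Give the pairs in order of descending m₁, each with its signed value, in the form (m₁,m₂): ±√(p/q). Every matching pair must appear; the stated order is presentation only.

(1/2,1): −√(2/5); (-1/2,2): +√(2/5)

Admissible pairs with m₁+m₂ = M = 3/2: (-1/2,2), (1/2,1), (3/2,0)
  (m₁,m₂)=(3/2,0): CG² = 1/5, CG = +√(1/5)
  (m₁,m₂)=(1/2,1): CG² = 2/5, CG = −√(2/5)   ← matches the target
  (m₁,m₂)=(-1/2,2): CG² = 2/5, CG = +√(2/5)   ← matches the target
Pairs with CG² = 2/5: (1/2,1): −√(2/5); (-1/2,2): +√(2/5)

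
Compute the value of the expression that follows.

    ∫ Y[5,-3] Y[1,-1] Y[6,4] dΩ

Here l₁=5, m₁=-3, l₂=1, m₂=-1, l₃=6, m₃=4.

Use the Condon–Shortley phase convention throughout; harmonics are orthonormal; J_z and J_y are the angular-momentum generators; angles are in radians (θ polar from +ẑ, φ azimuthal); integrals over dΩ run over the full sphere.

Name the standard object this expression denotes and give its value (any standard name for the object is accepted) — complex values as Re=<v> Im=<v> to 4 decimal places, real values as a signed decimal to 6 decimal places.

Gaunt coefficient, +0.274090

This is a Gaunt coefficient — the integral of a triple product of spherical harmonics over the sphere.
m-sum 0 ✓  L=12 even ✓  4≤6≤6 ✓
Π(2lᵢ+1) = 11×3×13 = 429
triangle coeff Δ(5,1,6) = 1/858
Σ_t [0,0]: t=0:+1/14400 = 1/14400
(3j)²=6/143 [(5 1 6; 0 0 0)], sign=+1
Σ_t [0,0]: t=0:+1/161280 = 1/161280
(3j)²=15/286 [(5 1 6; -3 -1 4)], sign=+1
⇒ 4πI² = 135/143
I = (+1)√(135/143/(4π)) = 0.27409047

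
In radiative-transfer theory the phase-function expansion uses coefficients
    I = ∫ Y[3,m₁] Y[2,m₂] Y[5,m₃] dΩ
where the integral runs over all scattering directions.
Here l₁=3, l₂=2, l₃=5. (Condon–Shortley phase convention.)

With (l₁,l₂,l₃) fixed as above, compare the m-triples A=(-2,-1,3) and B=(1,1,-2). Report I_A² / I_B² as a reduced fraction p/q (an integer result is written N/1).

16/15

l's match ⇒ only the (l;m) 3-j factors differ between A and B.
A: triangle coeff Δ(3,2,5) = 1/2310; Σ_t [0,0]: t=0:+1/720 = 1/720; (3j)²=8/165 [(3 2 5; -2 -1 3)], sign=+1
B: triangle coeff Δ(3,2,5) = 1/2310; Σ_t [0,0]: t=0:+1/288 = 1/288; (3j)²=1/22 [(3 2 5; 1 1 -2)], sign=-1
I_A²/I_B² = (8/165)/(1/22) = 16/15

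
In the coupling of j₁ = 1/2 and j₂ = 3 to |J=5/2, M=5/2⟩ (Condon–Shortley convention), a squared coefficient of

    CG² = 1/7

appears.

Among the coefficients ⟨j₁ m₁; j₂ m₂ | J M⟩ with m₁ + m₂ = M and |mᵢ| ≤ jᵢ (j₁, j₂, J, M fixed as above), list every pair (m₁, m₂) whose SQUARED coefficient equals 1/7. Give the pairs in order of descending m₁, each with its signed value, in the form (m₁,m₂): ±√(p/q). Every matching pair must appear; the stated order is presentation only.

Admissible pairs with m₁+m₂ = M = 5/2: (-1/2,3), (1/2,2)
  (m₁,m₂)=(1/2,2): CG² = 1/7, CG = +√(1/7)   ← matches the target
  (m₁,m₂)=(-1/2,3): CG² = 6/7, CG = −√(6/7)
Pairs with CG² = 1/7: (1/2,2): +√(1/7)

(1/2,2): +√(1/7)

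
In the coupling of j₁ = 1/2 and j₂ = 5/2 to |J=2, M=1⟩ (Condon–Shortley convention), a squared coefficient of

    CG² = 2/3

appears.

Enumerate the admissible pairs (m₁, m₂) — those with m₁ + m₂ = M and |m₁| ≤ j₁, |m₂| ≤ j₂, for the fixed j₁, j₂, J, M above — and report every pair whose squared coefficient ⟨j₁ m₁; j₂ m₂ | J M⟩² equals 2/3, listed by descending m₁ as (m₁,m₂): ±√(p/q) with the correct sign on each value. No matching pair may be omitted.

Admissible pairs with m₁+m₂ = M = 1: (-1/2,3/2), (1/2,1/2)
  (m₁,m₂)=(1/2,1/2): CG² = 1/3, CG = +√(1/3)
  (m₁,m₂)=(-1/2,3/2): CG² = 2/3, CG = −√(2/3)   ← matches the target
Pairs with CG² = 2/3: (-1/2,3/2): −√(2/3)

(-1/2,3/2): −√(2/3)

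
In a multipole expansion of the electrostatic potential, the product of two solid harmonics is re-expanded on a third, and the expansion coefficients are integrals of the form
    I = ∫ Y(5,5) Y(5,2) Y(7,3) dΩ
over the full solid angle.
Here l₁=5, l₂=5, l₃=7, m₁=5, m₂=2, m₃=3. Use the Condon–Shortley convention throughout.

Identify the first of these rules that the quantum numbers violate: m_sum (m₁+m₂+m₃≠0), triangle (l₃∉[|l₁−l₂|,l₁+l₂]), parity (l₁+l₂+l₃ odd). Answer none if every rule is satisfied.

m_sum

Σmᵢ = 10  ✗
l₃∈[|l₁−l₂|,l₁+l₂]=[0,10], have l₃=7
Σlᵢ = 17 ⇒ odd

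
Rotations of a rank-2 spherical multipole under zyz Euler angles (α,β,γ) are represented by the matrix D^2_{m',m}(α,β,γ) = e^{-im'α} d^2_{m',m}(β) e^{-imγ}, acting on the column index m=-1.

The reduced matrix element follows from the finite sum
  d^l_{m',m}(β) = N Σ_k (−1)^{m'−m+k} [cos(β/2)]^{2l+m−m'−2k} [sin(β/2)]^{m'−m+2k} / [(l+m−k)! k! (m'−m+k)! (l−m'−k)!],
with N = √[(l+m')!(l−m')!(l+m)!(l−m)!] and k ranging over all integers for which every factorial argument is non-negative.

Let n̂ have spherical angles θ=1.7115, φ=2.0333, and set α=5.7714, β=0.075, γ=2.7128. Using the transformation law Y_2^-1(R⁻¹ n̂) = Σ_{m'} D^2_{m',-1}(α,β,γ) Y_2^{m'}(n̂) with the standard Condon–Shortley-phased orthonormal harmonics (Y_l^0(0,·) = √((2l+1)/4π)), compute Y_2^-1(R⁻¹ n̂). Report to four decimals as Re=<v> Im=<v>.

Need the full column D^2_{m',-1} for m'=−2..2 at α=5.7714, β=0.0750, γ=2.7128.
cos(β/2)=0.999297, sin(β/2)=0.037491
d^2_{-2,-1}: single k=1 term ⇒ +0.074824;  D = -0.008841+0.074300i
d^2_{-1,-1}: k∈[0..1] ⇒ +0.997191 -0.004211 = +0.992980;  D = -0.585184+0.802227i
d^2_{0,-1}: k∈[0..1] ⇒ -0.091641 +0.000129 = -0.091512;  D = +0.083227-0.038048i
d^2_{1,-1}: k∈[0..1] ⇒ +0.004211 -0.000002 = +0.004209;  D = -0.004194-0.000349i
d^2_{2,-1}: single k=0 term ⇒ -0.000105;  D = +0.000087+0.000059i
Y_2^{m'}(θ=1.7115,φ=2.0333) and Σ D·Y over m':
  (-0.0088+0.0743i)·(-0.2279+0.3024i)  (-0.5852+0.8022i)·(+0.0479+0.0960i)  (+0.0832-0.0380i)·(-0.2968+0.0000i)  (-0.0042-0.0003i)·(-0.0479+0.0960i)  (+0.0001+0.0001i)·(-0.2279-0.3024i)
Y_2^-1(R⁻¹ n̂) = -0.149947-0.026521i

Re=-0.1499 Im=-0.0265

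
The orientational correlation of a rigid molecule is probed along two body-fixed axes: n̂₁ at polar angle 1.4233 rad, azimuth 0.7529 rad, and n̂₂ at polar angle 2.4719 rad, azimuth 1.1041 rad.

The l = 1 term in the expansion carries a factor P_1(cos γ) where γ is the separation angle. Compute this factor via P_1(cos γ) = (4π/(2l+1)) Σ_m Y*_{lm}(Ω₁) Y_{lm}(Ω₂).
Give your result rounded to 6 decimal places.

0.461306

Summing Y*_{l m}(θ₁,φ₁)·Y_{l m}(θ₂,φ₂) over m ∈ [−1, 1]; prefactor 4π/(2·1+1) = 4.188790:
  [-1]  conj(Y_{1,-1})(Ω₁) = (0.249373, 0.233669) ; Y_{1,-1}(Ω₂) = (0.096495, -0.191529) ; Δ = (0.068818, -0.025214)
  [+0]  conj(Y_{1,0})(Ω₁) = (0.071806, -0.000000) ; Y_{1,0}(Ω₂) = (-0.383070, 0.000000) ; Δ = (-0.027507, 0.000000)
  [+1]  conj(Y_{1,1})(Ω₁) = (-0.249373, 0.233669) ; Y_{1,1}(Ω₂) = (-0.096495, -0.191529) ; Δ = (0.068818, 0.025214)
Accumulated sum (0.110129, 0.000000); after 4π/(2l+1) scaling, (0.461306, 0.000000) ⇒ P_1 = 0.461306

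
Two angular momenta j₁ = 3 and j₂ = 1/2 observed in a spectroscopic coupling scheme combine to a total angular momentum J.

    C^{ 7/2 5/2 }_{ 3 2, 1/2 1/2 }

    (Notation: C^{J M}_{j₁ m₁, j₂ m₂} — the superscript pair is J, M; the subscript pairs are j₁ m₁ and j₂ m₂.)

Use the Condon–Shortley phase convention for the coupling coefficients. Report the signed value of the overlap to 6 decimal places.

+0.925820  (= +√(6/7))

j₁+j₂−J=0  J+j₁−j₂=6  J−j₁+j₂=1  j₁+j₂+J+1=8
(j₁±m₁, j₂±m₂, J±M) = (5,1,1,0,6,1)
P² = 86400/7
sum k=0..0:
  [0] +1/120 = 1/120
S = 1/120
C² = P²·S² = 6/7 ; C = +0.925820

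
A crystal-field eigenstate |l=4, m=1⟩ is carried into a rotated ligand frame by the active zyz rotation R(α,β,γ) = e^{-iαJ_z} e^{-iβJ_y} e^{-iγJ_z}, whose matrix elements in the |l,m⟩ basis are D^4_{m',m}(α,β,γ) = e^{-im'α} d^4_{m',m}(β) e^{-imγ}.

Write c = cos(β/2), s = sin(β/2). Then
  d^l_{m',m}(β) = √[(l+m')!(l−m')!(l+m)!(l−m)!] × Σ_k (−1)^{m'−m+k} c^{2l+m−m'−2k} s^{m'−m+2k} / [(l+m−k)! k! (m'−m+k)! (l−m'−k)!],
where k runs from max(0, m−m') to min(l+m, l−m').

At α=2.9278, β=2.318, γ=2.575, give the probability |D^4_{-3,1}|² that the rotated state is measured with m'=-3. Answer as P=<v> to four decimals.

D^4_{-3,1}(2.9278,2.3180,2.5750) = e^{-i·-3·2.9278}·d^4_{-3,1}(2.3180)·e^{-i·1·2.5750}. Compute d first:
With c≡cos(β/2)=0.400256 and s≡sin(β/2)=0.916403, N=[1·5040·120·6]^{1/2}=1904.940944
Admissible k: 4..5 (factorial args all ≥0)
  k=4: (−1)^0·1904.9409/(144)·0.4003^4·0.9164^4 = +0.239452
  k=5: (−1)^1·1904.9409/(240)·0.4003^2·0.9164^6 = -0.753123
d^4_{-3,1}(2.3180) = +0.239452 -0.753123 = -0.513672
|D^4_{-3,1}|² = |d^4_{-3,1}(β)|² = (-0.513672)² = 0.263859 (the z-rotation phases have unit modulus)

P=0.2639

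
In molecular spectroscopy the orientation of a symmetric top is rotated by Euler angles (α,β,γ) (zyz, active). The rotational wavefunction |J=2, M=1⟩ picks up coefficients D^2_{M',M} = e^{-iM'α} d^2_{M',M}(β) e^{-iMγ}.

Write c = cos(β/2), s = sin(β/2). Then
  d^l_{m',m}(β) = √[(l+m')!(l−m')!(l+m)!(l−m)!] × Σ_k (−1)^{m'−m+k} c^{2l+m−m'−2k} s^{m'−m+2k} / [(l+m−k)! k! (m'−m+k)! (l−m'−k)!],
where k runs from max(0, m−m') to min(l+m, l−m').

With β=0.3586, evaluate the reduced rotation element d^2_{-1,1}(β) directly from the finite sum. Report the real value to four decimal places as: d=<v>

d^2_{-1,1}(β=0.3586) via the finite sum:
With c≡cos(β/2)=0.983969 and s≡sin(β/2)=0.178341, N=[1·6·6·1]^{1/2}=6.000000
k∈{2,3} keeps every argument non-negative
  k=2: (−1)^0·6.0000/(2)·0.9840^2·0.1783^2 = +0.092382
  k=3: (−1)^1·6.0000/(6)·0.9840^0·0.1783^4 = -0.001012
d^2_{-1,1}(0.3586) = +0.092382 -0.001012 = +0.091370

d=0.0914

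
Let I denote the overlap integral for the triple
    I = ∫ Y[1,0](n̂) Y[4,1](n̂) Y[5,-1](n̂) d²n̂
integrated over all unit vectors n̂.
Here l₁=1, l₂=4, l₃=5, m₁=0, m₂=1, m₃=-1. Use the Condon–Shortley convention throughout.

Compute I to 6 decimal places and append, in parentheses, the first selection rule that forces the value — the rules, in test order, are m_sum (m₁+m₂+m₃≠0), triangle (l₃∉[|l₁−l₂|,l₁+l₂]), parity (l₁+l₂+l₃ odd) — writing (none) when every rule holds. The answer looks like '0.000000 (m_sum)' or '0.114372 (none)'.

-0.240571 (none)

Checks pass: Σm=0; 10 even; l₃=5∈[3,5].
(2·1+1)(2·4+1)(2·5+1) = 297
Δ: 0! 2! 8! / 11! → 1/495
sum: t=0:+1/576 = 1/576
3j²(1 4 5; 0 0 0) = Δ·Π!·Σ² = 5/99  (sign -1)
sum: t=0:+1/720 = 1/720
3j²(1 4 5; 0 1 -1) = Δ·Π!·Σ² = 8/165  (sign +1)
combine: 4πI² = 297·5/99·8/165 = 8/11
take √, sign -1: I = -0.24057125
No selection rule forces the value: the integral is nonzero (none).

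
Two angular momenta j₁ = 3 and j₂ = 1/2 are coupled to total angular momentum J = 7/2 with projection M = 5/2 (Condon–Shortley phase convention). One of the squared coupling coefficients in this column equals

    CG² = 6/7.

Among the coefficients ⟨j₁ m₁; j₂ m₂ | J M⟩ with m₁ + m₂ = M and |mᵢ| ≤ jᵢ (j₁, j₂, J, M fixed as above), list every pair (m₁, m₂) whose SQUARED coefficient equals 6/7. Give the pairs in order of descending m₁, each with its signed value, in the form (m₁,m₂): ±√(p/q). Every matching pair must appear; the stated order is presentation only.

(2,1/2): +√(6/7)

Admissible pairs with m₁+m₂ = M = 5/2: (2,1/2), (3,-1/2)
  (m₁,m₂)=(3,-1/2): CG² = 1/7, CG = +√(1/7)
  (m₁,m₂)=(2,1/2): CG² = 6/7, CG = +√(6/7)   ← matches the target
Pairs with CG² = 6/7: (2,1/2): +√(6/7)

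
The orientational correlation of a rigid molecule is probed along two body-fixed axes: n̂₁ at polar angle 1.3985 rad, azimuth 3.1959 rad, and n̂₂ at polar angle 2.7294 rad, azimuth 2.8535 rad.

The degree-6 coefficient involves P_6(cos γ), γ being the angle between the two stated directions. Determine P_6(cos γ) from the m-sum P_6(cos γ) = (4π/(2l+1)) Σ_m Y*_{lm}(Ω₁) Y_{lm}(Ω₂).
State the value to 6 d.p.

Addition theorem: P_6(cos γ) = (4π/13) Σ_m Y*_{lm}(Ω₁) Y_{lm}(Ω₂), m = −6…6:
  [-6]  conj(Y_{6,-6})(Ω₁) = 0.41848 + 0.14140j ; Y_{6,-6}(Ω₂) = -0.00031 + 0.00197j ; Δ = -0.00041 + 0.00078j
  [-5]  conj(Y_{6,-5})(Ω₁) = -0.25653 - 0.07142j ; Y_{6,-5}(Ω₂) = 0.00206 + 0.01569j ; Δ = 0.00059 - 0.00417j
  [-4]  conj(Y_{6,-4})(Ω₁) = -0.22209 - 0.04902j ; Y_{6,-4}(Ω₂) = 0.03075 + 0.06915j ; Δ = -0.00344 - 0.01686j
  [-3]  conj(Y_{6,-3})(Ω₁) = 0.28206 + 0.04636j ; Y_{6,-3}(Ω₂) = 0.15532 + 0.18198j ; Δ = 0.03537 + 0.05853j
  [-2]  conj(Y_{6,-2})(Ω₁) = 0.15695 + 0.01711j ; Y_{6,-2}(Ω₂) = 0.40091 + 0.26048j ; Δ = 0.05846 + 0.04774j
  [-1]  conj(Y_{6,-1})(Ω₁) = -0.28812 - 0.01566j ; Y_{6,-1}(Ω₂) = 0.44544 + 0.13200j ; Δ = -0.12627 - 0.04501j
  [+0]  conj(Y_{6,0})(Ω₁) = -0.13858 + 0.00000j ; Y_{6,0}(Ω₂) = -0.13867 + 0.00000j ; Δ = 0.01922 + 0.00000j
  [+1]  conj(Y_{6,1})(Ω₁) = 0.28812 - 0.01566j ; Y_{6,1}(Ω₂) = -0.44544 + 0.13200j ; Δ = -0.12627 + 0.04501j
  [+2]  conj(Y_{6,2})(Ω₁) = 0.15695 - 0.01711j ; Y_{6,2}(Ω₂) = 0.40091 - 0.26048j ; Δ = 0.05846 - 0.04774j
  [+3]  conj(Y_{6,3})(Ω₁) = -0.28206 + 0.04636j ; Y_{6,3}(Ω₂) = -0.15532 + 0.18198j ; Δ = 0.03537 - 0.05853j
  [+4]  conj(Y_{6,4})(Ω₁) = -0.22209 + 0.04902j ; Y_{6,4}(Ω₂) = 0.03075 - 0.06915j ; Δ = -0.00344 + 0.01686j
  [+5]  conj(Y_{6,5})(Ω₁) = 0.25653 - 0.07142j ; Y_{6,5}(Ω₂) = -0.00206 + 0.01569j ; Δ = 0.00059 + 0.00417j
  [+6]  conj(Y_{6,6})(Ω₁) = 0.41848 - 0.14140j ; Y_{6,6}(Ω₂) = -0.00031 - 0.00197j ; Δ = -0.00041 - 0.00078j
Accumulated sum -0.05217 - 0.00000j; after 4π/(2l+1) scaling, -0.05043 - 0.00000j ⇒ P_6 = -0.050432

-0.050432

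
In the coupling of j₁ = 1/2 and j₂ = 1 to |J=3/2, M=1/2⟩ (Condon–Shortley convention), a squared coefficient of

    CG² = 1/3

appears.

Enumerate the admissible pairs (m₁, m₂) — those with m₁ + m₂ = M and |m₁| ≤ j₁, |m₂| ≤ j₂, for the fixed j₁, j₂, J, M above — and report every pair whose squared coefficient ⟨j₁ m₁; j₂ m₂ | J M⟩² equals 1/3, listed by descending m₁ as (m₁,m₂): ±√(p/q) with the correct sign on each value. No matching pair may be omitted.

Admissible pairs with m₁+m₂ = M = 1/2: (-1/2,1), (1/2,0)
  (m₁,m₂)=(1/2,0): CG² = 2/3, CG = +√(2/3)
  (m₁,m₂)=(-1/2,1): CG² = 1/3, CG = +√(1/3)   ← matches the target
Pairs with CG² = 1/3: (-1/2,1): +√(1/3)

(-1/2,1): +√(1/3)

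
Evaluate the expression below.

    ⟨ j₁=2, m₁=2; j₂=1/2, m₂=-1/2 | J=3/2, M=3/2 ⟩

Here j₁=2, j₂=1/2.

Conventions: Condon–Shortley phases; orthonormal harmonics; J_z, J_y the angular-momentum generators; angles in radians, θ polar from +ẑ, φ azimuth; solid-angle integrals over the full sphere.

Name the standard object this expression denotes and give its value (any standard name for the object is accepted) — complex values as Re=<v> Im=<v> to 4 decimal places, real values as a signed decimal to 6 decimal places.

Clebsch–Gordan coefficient, +√(4/5) ≈ +0.894427

This is a Clebsch–Gordan (vector-coupling) coefficient.
j₁+j₂−J=1  J+j₁−j₂=3  J−j₁+j₂=0  j₁+j₂+J+1=5
(j₁±m₁, j₂±m₂, J±M) = (4,0,0,1,3,0)
P² = 144/5
sum k=0..0:
  [0] +1/6 = 1/6
S = 1/6
C² = P²·S² = 4/5 ; C = +0.894427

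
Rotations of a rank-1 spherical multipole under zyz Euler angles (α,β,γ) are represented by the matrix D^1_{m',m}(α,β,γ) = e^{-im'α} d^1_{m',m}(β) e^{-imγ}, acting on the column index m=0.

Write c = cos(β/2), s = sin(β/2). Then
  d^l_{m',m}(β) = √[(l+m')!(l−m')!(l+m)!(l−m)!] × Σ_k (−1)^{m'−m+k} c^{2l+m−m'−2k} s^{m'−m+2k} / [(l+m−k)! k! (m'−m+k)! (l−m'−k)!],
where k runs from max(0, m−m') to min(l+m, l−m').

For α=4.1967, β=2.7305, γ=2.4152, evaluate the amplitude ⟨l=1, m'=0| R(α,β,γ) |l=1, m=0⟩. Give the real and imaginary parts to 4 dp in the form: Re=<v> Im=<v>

Split into d^1_{0,0}(β=2.7305) × two z-phases.
Half-angle: c=0.204102, s=0.978950. N=√(1·1·1·1)=1.000000
k: max(0,(0)−(0))=0 … min(1+(0),1−(0))=1
  k=0: (−1)^0·1.0000/(1)·0.2041^2·0.9789^0 = +0.041658
  k=1: (−1)^1·1.0000/(1)·0.2041^0·0.9789^2 = -0.958342
d^1_{0,0}(2.7305) = +0.041658 -0.958342 = -0.916685
Phases: e^{-i·(0)·4.1967}=+1.000000+0.000000i, e^{-i·(0)·2.4152}=+1.000000+0.000000i ⇒ D=-0.916685+0.000000i

Re=-0.9167 Im=0.0000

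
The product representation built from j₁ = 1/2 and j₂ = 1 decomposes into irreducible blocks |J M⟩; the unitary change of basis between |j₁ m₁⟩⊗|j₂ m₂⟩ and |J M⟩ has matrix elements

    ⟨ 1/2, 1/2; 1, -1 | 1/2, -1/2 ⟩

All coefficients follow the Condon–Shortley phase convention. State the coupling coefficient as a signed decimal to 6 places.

+0.816497

√[2·1!0!1!/3! · 1!0!0!2!0!1!] = √(2/3)
  +(−1)^0/∏(0,1,0,0,0,1)! = 1  (running 1)
⟨..|..⟩ = √(2/3)·(1) = +0.816497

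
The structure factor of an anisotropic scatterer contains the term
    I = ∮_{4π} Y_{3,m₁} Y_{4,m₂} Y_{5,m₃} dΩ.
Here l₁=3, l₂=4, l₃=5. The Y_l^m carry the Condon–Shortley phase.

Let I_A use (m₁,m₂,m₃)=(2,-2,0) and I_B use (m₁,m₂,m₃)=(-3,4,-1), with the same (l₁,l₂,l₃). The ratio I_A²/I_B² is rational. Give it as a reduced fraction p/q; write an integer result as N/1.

80/7

l's match ⇒ only the (l;m) 3-j factors differ between A and B.
A: triangle coeff Δ(3,4,5) = 1/180180; Σ_t [0,1]: t=0:+1/576 t=1:−1/2880 = 1/720; (3j)²=80/3003 [(3 4 5; 2 -2 0)], sign=-1
B: triangle coeff Δ(3,4,5) = 1/180180; Σ_t [2,2]: t=2:+1/34560 = 1/34560; (3j)²=1/429 [(3 4 5; -3 4 -1)], sign=+1
I_A²/I_B² = (80/3003)/(1/429) = 80/7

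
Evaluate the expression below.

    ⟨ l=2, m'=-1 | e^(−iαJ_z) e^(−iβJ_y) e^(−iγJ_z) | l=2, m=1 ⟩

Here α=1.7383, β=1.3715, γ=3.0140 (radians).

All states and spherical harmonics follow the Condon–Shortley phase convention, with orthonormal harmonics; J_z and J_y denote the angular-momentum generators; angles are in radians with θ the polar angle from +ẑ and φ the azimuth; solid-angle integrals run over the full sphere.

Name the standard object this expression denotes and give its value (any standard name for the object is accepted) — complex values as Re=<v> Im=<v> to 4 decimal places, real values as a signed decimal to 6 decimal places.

Wigner D-matrix element, Re=0.1628 Im=-0.5356

This is a Wigner D-matrix element — the rotation-matrix element ⟨l m'| R(α,β,γ) |l m⟩ in the angular-momentum basis.
D^2_{-1,1}(1.7383,1.3715,3.0140) = e^{-i·-1·1.7383}·d^2_{-1,1}(1.3715)·e^{-i·1·3.0140}. Compute d first:
c=cos(1.371500/2)=0.773944, s=sin(1.371500/2)=0.633254; N=√[1·6·6·1]=6.000000
k: max(0,(1)−(-1))=2 … min(2+(1),2−(-1))=3
  k=2: (−1)^0·6.0000/(2)·0.7739^2·0.6333^2 = +0.720603
  k=3: (−1)^1·6.0000/(6)·0.7739^0·0.6333^4 = -0.160809
d^2_{-1,1}(1.3715) = +0.720603 -0.160809 = +0.559794
Attach z-rotation phases: D = e^{-i(-1)(1.7383)}·(+0.559794)·e^{-i(1)(3.0140)} = +0.162806-0.535596i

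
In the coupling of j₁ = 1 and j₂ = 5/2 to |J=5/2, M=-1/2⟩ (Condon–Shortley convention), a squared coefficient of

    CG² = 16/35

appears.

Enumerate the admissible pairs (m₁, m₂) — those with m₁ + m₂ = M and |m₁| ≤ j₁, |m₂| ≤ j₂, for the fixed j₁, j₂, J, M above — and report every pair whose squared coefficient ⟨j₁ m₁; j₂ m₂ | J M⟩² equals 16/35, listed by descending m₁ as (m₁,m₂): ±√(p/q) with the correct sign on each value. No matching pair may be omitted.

Admissible pairs with m₁+m₂ = M = -1/2: (-1,1/2), (0,-1/2), (1,-3/2)
  (m₁,m₂)=(1,-3/2): CG² = 16/35, CG = +√(16/35)   ← matches the target
  (m₁,m₂)=(0,-1/2): CG² = 1/35, CG = +√(1/35)
  (m₁,m₂)=(-1,1/2): CG² = 18/35, CG = −√(18/35)
Pairs with CG² = 16/35: (1,-3/2): +√(16/35)

(1,-3/2): +√(16/35)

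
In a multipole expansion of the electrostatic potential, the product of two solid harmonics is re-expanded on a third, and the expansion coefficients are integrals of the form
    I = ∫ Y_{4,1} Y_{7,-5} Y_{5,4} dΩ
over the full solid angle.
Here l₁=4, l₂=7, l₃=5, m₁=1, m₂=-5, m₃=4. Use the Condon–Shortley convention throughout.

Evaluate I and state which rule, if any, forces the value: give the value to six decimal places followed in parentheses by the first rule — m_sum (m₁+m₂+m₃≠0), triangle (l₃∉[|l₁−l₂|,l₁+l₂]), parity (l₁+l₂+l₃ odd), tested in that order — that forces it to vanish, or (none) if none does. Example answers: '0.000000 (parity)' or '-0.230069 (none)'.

m-sum 0 ✓  L=16 even ✓  3≤5≤11 ✓
Π(2lᵢ+1) = 9×15×11 = 1485
triangle coeff Δ(4,7,5) = 1/6126120
Σ_t [2,4]: t=2:+1/69120 t=3:−1/20736 t=4:+1/69120 = -1/51840
(3j)²=280/21879 [(4 7 5; 0 0 0)], sign=+1
Σ_t [1,2]: t=1:−1/1209600 t=2:+1/1935360 = -1/3225600
(3j)²=243/61880 [(4 7 5; 1 -5 4)], sign=+1
⇒ 4πI² = 3645/48841
I = (+1)√(3645/48841/(4π)) = 0.07706400
No selection rule forces the value: the integral is nonzero (none).

0.077064 (none)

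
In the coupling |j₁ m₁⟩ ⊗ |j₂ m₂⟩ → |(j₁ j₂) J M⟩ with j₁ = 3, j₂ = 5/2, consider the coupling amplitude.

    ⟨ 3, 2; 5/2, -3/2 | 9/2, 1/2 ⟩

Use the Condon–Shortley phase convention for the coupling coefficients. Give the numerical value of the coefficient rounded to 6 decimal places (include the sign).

√[10·1!5!4!/11! · 5!1!1!4!5!4!] = √(460800/77)
  +(−1)^0/∏(0,1,1,1,4,3)! = 1/144  (running 1/144)
  +(−1)^1/∏(1,0,0,0,5,4)! = -1/2880  (running 19/2880)
⟨..|..⟩ = √(460800/77)·(19/2880) = +0.510355

+√(361/1386) ≈ +0.510355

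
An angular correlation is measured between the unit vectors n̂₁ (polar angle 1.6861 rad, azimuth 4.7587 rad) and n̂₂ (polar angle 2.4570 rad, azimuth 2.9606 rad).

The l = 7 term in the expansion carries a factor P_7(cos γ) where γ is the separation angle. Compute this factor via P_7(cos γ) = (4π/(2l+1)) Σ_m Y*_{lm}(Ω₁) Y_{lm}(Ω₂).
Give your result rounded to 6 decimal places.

Summing Y*_{l m}(θ₁,φ₁)·Y_{l m}(θ₂,φ₂) over m ∈ [−7, 7]; prefactor 4π/(2·7+1) = 0.837758:
  term(m=-7) = (0.009647, 0.000196)   from Y*(Ω₁)=(-0.152020, 0.452397), Y(Ω₂)=(-0.006049, -0.019292)
  term(m=-6) = (-0.003939, -0.018758)   from Y*(Ω₁)=(0.198885, 0.056731), Y(Ω₂)=(-0.043193, -0.081995)
  term(m=-5) = (0.067268, -0.031199)   from Y*(Ω₁)=(-0.067433, 0.285996), Y(Ω₂)=(-0.155882, -0.198450)
  term(m=-4) = (-0.062342, -0.080066)   from Y*(Ω₁)=(0.228503, 0.042820), Y(Ω₂)=(-0.327007, -0.289113)
  term(m=-3) = (0.061268, -0.075469)   from Y*(Ω₁)=(-0.032311, 0.231066), Y(Ω₂)=(-0.356714, -0.215272)
  term(m=-2) = (-0.005118, -0.002501)   from Y*(Ω₁)=(0.239982, 0.022291), Y(Ω₂)=(-0.022103, -0.008370)
  term(m=-1) = (-0.018167, 0.078543)   from Y*(Ω₁)=(-0.009690, 0.209087), Y(Ω₂)=(0.378858, 0.069329)
  term(m=+0) = (0.036305, 0.000000)   from Y*(Ω₁)=(0.243151, -0.000000), Y(Ω₂)=(0.149311, 0.000000)
  term(m=+1) = (-0.018167, -0.078543)   from Y*(Ω₁)=(0.009690, 0.209087), Y(Ω₂)=(-0.378858, 0.069329)
  term(m=+2) = (-0.005118, 0.002501)   from Y*(Ω₁)=(0.239982, -0.022291), Y(Ω₂)=(-0.022103, 0.008370)
  term(m=+3) = (0.061268, 0.075469)   from Y*(Ω₁)=(0.032311, 0.231066), Y(Ω₂)=(0.356714, -0.215272)
  term(m=+4) = (-0.062342, 0.080066)   from Y*(Ω₁)=(0.228503, -0.042820), Y(Ω₂)=(-0.327007, 0.289113)
  term(m=+5) = (0.067268, 0.031199)   from Y*(Ω₁)=(0.067433, 0.285996), Y(Ω₂)=(0.155882, -0.198450)
  term(m=+6) = (-0.003939, 0.018758)   from Y*(Ω₁)=(0.198885, -0.056731), Y(Ω₂)=(-0.043193, 0.081995)
  term(m=+7) = (0.009647, -0.000196)   from Y*(Ω₁)=(0.152020, 0.452397), Y(Ω₂)=(0.006049, -0.019292)
Accumulated sum (0.133538, -0.000000); after 4π/(2l+1) scaling, (0.111873, -0.000000) ⇒ P_7 = 0.111873

0.111873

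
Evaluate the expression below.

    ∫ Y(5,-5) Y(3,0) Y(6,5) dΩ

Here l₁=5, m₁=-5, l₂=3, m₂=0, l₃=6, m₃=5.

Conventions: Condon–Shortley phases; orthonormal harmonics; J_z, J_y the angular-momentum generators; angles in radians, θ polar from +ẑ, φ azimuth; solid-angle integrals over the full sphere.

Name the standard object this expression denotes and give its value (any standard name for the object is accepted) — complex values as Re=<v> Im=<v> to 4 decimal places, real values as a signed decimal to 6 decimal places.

Gaunt coefficient, +0.207001

This is a Gaunt coefficient — the integral of a triple product of spherical harmonics over the sphere.
Checks pass: Σm=0; 14 even; l₃=6∈[2,8].
(2·5+1)(2·3+1)(2·6+1) = 1001
Δ: 2! 8! 4! / 15! → 1/675675
sum: t=0:+1/8640 t=1:−1/2304 t=2:+1/8640 = -7/34560
3j²(5 3 6; 0 0 0) = Δ·Π!·Σ² = 7/429  (sign -1)
sum: t=2:+1/483840 = 1/483840
3j²(5 3 6; -5 0 5) = Δ·Π!·Σ² = 3/91  (sign -1)
combine: 4πI² = 1001·7/429·3/91 = 7/13
take √, sign +1: I = 0.20700098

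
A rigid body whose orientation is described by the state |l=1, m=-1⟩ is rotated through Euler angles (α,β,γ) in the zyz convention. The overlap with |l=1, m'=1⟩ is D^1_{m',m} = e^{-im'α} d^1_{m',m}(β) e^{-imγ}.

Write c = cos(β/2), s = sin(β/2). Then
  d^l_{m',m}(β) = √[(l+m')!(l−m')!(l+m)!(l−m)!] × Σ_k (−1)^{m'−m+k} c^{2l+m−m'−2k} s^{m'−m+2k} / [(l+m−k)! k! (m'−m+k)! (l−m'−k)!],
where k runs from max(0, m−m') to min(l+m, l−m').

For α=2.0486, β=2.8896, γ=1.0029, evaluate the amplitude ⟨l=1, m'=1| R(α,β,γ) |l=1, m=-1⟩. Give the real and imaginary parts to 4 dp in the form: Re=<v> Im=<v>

Re=0.4934 Im=-0.8516

Split into d^1_{1,-1}(β=2.8896) × two z-phases.
Half-angle: c=0.125663, s=0.992073. N=√(2·1·1·2)=2.000000
k∈{0} keeps every argument non-negative
  k=0: (−1)^2·2.0000/(2)·0.1257^0·0.9921^2 = +0.984209
d^1_{1,-1}(2.8896) = +0.984209
Attach z-rotation phases: D = e^{-i(1)(2.0486)}·(+0.984209)·e^{-i(-1)(1.0029)} = +0.493380-0.851612i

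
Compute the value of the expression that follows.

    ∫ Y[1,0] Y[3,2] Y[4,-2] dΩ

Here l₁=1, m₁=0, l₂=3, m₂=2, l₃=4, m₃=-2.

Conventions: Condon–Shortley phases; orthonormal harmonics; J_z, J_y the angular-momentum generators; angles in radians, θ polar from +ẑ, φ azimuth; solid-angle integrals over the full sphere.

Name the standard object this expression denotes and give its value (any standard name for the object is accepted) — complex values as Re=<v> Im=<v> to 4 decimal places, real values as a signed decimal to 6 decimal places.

This is a Gaunt coefficient — the integral of a triple product of spherical harmonics over the sphere.
Rules hold: Σm=0, L=8 even, 2≤4≤4.
N = 3·7·9 = 189
Δ = 0!·2!·6!/9! = 1/252
Racah Σ t=0..0: t=0:+1/36 = 1/36
⇒ 3j(1 3 4; 0 0 0)² = 4/63, sgn +1
Racah Σ t=0..0: t=0:+1/120 = 1/120
⇒ 3j(1 3 4; 0 2 -2)² = 1/21, sgn +1
4πI² = N·(3j₀)²·(3jₘ)² = 4/7
I = +1·√(0.571429/4π) = 0.21324362

Gaunt coefficient, +0.213244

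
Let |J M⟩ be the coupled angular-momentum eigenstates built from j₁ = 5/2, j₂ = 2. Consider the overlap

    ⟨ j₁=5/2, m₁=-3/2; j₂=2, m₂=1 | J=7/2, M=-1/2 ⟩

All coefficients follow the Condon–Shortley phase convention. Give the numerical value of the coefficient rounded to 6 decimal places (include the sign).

−√(121/315) = -0.619780

triangle: 1!*4!*3!/9! = 144/362880
(j±m)!: 1!*4!*3!*1!*3!*4! = 20736
prefactor² = (2J+1)*Δ*N² = 2304/35
  k=0: +1/(0!*1!*4!*3!*0!*0!) = 1/144
  k=1: −1/(1!*0!*3!*2!*1!*1!) = -1/12
Σ = -11/144  ⇒  CG² = 2304/35*(-11/144)² = 121/315
CG = −√(121/315) = -0.619780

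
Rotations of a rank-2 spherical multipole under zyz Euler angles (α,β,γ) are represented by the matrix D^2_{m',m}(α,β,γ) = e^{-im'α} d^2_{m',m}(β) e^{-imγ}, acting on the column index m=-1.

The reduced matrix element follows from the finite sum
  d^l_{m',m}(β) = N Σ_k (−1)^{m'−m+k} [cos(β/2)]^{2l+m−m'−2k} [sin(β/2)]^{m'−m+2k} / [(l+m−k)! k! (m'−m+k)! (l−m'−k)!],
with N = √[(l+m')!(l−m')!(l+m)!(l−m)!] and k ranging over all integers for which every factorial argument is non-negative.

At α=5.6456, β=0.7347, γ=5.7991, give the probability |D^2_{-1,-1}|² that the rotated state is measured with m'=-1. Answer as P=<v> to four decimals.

P=0.1778

D^2_{-1,-1}(5.6456,0.7347,5.7991) = e^{-i·-1·5.6456}·d^2_{-1,-1}(0.7347)·e^{-i·-1·5.7991}. Compute d first:
Half-angle: c=0.933282, s=0.359143. N=√(1·6·1·6)=6.000000
The bounds max(0,m−m')=0 and min(l+m,l−m')=1 give 2 terms
  k=0: (−1)^0·6.0000/(6)·0.9333^4·0.3591^0 = +0.758669
  k=1: (−1)^1·6.0000/(2)·0.9333^2·0.3591^2 = -0.337041
d^2_{-1,-1}(0.7347) = +0.758669 -0.337041 = +0.421627
|D^2_{-1,-1}|² = |d^2_{-1,-1}(β)|² = (+0.421627)² = 0.177770 (the z-rotation phases have unit modulus)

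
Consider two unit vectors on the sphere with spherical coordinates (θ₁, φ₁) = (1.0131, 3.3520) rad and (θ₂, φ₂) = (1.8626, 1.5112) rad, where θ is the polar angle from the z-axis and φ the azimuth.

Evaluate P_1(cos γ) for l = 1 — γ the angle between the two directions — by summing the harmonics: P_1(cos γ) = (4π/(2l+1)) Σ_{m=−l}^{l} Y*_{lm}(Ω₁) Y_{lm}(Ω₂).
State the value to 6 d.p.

Addition theorem: P_1(cos γ) = (4π/3) Σ_m Y*_{lm}(Ω₁) Y_{lm}(Ω₂), m = −1…1:
  m=-1: (-0.286679, -0.061225) × (0.019708, -0.330301) = (-0.025873, 0.093484)  (running Σ = (-0.025873, 0.093484))
  m=0: (0.258585, -0.000000) × (-0.140561, 0.000000) = (-0.036347, 0.000000)  (running Σ = (-0.062220, 0.093484))
  m=1: (0.286679, -0.061225) × (-0.019708, -0.330301) = (-0.025873, -0.093484)  (running Σ = (-0.088092, 0.000000))
Σ over m = (-0.088092, 0.000000); ×(4π/3) → (-0.369001, 0.000000). Real part: -0.369001

-0.369001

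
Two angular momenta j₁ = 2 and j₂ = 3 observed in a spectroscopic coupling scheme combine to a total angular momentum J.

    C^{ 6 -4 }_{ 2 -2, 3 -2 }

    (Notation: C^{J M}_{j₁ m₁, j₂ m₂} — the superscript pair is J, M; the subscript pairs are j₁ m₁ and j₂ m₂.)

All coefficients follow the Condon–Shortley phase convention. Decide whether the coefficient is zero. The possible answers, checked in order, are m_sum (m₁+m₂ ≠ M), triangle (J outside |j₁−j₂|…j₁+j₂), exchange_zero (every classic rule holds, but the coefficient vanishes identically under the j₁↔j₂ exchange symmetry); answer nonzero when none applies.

triangle

m-sum: m₁+m₂ = -2+(-2) = -4, M = -4  ✓
triangle: need |j₁−j₂| ≤ J ≤ j₁+j₂, i.e. J ∈ [1, 5]; J = 6 is outside ✗ ⇒ coefficient is 0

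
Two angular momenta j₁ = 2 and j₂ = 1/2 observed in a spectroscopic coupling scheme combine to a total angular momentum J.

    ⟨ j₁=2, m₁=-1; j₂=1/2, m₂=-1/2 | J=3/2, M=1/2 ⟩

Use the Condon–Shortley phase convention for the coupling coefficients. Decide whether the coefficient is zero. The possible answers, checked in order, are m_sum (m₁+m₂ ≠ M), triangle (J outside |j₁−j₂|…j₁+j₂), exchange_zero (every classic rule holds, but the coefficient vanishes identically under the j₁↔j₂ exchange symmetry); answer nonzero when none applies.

m_sum

m-sum: m₁+m₂ = -1+(-1/2) = -3/2, M = 1/2  ✗ ⇒ coefficient is 0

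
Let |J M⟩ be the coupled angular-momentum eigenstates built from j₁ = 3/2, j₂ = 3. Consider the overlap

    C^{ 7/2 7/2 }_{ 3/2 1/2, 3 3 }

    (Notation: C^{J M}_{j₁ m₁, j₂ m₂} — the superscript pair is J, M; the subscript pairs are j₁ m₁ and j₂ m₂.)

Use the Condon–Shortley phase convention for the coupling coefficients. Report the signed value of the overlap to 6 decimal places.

j₁+j₂−J=1  J+j₁−j₂=2  J−j₁+j₂=5  j₁+j₂+J+1=9
(j₁±m₁, j₂±m₂, J±M) = (2,1,6,0,7,0)
P² = 38400
sum k=1..1:
  [1] −1/240 = -1/240
S = -1/240
C² = P²·S² = 2/3 ; C = -0.816497

-0.816497  (= −√(2/3))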